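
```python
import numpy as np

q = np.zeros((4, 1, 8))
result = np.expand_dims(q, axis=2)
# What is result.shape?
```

(4, 1, 1, 8)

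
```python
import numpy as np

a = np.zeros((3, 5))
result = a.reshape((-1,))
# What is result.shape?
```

(15,)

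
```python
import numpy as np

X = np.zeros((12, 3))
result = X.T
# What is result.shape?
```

(3, 12)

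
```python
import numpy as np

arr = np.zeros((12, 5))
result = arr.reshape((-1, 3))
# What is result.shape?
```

(20, 3)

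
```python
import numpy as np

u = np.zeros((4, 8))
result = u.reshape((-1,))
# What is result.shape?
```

(32,)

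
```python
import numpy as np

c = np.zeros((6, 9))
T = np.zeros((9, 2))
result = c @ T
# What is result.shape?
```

(6, 2)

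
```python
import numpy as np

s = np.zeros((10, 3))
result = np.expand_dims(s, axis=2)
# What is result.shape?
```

(10, 3, 1)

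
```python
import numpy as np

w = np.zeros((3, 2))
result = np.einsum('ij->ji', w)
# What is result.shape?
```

(2, 3)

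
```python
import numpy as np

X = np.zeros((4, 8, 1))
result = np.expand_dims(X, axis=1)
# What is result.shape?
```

(4, 1, 8, 1)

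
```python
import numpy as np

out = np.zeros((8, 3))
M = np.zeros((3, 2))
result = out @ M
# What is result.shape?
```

(8, 2)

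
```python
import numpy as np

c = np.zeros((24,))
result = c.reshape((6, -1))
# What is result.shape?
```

(6, 4)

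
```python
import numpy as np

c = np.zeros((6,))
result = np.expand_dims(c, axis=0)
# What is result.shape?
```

(1, 6)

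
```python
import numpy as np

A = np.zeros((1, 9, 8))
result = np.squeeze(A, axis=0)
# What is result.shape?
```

(9, 8)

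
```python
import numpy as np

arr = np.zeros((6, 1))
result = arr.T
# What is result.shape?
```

(1, 6)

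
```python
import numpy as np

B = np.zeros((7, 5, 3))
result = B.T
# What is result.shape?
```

(3, 5, 7)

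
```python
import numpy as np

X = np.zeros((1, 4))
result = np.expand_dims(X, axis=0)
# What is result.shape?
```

(1, 1, 4)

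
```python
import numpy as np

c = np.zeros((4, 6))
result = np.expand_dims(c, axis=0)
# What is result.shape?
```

(1, 4, 6)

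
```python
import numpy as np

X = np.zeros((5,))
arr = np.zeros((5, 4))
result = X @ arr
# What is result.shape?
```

(4,)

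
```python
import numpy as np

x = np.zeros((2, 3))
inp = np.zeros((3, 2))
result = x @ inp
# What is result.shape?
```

(2, 2)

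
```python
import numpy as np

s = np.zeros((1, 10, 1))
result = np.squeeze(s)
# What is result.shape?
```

(10,)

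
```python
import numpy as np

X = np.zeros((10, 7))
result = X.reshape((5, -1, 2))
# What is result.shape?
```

(5, 7, 2)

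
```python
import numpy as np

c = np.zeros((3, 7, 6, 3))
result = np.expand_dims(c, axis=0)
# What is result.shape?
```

(1, 3, 7, 6, 3)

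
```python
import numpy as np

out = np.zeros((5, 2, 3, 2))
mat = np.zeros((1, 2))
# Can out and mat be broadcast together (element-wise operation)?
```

Yes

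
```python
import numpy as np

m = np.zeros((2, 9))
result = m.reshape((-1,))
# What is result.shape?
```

(18,)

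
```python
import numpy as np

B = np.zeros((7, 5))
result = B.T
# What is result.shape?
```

(5, 7)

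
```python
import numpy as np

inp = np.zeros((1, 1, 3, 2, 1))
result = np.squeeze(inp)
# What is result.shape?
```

(3, 2)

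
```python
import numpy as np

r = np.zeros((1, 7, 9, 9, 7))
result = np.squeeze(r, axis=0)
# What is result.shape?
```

(7, 9, 9, 7)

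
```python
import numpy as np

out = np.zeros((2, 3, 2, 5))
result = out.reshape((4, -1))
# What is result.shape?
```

(4, 15)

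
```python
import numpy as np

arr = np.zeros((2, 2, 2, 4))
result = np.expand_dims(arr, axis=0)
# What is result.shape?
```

(1, 2, 2, 2, 4)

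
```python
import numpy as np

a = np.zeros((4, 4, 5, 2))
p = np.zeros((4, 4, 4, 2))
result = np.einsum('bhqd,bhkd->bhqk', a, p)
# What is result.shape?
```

(4, 4, 5, 4)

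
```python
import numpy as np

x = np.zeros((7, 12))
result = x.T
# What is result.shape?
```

(12, 7)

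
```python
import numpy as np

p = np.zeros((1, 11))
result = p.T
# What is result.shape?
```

(11, 1)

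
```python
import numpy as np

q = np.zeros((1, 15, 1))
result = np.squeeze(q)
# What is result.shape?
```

(15,)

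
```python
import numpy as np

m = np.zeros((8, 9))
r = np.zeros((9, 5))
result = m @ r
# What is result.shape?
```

(8, 5)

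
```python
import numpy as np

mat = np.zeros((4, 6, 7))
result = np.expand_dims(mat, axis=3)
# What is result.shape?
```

(4, 6, 7, 1)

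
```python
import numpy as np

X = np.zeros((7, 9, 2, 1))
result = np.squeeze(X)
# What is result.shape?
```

(7, 9, 2)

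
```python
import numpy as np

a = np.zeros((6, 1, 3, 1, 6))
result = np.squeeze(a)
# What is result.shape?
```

(6, 3, 6)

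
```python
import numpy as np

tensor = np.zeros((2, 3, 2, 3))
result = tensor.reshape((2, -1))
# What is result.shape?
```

(2, 18)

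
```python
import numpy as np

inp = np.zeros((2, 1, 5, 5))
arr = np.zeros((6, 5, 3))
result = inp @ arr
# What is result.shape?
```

(2, 6, 5, 3)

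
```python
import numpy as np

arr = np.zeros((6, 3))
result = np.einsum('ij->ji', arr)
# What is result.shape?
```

(3, 6)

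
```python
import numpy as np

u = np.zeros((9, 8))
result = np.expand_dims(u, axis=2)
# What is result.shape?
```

(9, 8, 1)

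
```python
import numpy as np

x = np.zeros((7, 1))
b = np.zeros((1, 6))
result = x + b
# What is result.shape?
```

(7, 6)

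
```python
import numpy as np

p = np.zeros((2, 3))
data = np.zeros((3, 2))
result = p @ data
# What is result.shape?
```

(2, 2)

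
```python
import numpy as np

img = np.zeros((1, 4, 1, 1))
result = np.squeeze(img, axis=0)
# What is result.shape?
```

(4, 1, 1)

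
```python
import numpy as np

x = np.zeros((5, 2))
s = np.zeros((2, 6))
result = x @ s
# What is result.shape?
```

(5, 6)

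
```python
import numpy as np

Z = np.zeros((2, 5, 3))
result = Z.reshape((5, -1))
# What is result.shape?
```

(5, 6)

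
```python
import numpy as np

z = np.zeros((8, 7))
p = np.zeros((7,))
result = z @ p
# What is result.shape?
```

(8,)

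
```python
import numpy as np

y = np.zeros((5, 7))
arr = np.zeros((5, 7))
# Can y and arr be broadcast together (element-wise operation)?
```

Yes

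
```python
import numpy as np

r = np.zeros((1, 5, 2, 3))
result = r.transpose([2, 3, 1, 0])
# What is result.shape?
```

(2, 3, 5, 1)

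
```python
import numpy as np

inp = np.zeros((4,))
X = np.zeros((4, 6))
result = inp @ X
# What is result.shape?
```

(6,)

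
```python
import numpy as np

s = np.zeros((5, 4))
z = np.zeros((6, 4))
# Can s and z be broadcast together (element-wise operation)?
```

No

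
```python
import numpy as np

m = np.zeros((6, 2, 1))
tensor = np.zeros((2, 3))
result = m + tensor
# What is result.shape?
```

(6, 2, 3)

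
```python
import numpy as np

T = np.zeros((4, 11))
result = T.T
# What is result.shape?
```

(11, 4)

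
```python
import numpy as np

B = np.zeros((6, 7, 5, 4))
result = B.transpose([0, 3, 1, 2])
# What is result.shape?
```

(6, 4, 7, 5)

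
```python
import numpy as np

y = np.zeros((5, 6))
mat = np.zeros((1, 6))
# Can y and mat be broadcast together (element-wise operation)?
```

Yes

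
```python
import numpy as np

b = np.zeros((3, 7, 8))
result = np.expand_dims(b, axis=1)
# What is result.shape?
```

(3, 1, 7, 8)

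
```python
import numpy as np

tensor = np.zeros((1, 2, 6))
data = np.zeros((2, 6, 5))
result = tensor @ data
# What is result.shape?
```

(2, 2, 5)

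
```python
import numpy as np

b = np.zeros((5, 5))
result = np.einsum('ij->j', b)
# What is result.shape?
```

(5,)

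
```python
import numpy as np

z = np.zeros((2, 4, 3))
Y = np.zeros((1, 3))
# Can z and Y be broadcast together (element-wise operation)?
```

Yes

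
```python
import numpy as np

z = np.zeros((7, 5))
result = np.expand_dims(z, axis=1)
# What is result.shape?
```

(7, 1, 5)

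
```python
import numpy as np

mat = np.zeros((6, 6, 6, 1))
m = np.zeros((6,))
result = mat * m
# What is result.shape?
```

(6, 6, 6, 6)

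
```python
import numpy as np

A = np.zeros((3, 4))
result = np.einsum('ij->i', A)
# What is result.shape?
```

(3,)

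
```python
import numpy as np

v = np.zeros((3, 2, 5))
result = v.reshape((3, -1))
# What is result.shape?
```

(3, 10)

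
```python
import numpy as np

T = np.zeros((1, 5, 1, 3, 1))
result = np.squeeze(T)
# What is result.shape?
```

(5, 3)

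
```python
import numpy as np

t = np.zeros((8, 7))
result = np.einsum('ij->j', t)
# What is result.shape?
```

(7,)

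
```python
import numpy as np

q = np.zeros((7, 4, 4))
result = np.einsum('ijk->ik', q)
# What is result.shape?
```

(7, 4)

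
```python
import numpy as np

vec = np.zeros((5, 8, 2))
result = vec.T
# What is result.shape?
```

(2, 8, 5)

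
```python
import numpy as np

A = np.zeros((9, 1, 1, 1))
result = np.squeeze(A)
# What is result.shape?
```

(9,)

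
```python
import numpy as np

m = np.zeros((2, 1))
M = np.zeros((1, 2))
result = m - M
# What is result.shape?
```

(2, 2)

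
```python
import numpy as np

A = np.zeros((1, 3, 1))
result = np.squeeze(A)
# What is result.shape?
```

(3,)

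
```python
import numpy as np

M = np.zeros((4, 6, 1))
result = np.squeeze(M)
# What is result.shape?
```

(4, 6)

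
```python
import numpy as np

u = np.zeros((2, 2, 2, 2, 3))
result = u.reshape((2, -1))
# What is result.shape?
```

(2, 24)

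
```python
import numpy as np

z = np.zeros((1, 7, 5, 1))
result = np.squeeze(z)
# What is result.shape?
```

(7, 5)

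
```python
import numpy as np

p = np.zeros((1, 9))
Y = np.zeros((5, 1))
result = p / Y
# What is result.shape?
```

(5, 9)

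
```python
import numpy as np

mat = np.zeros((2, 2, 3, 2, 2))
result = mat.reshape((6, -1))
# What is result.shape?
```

(6, 8)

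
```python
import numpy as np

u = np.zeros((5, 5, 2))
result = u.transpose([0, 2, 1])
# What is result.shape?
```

(5, 2, 5)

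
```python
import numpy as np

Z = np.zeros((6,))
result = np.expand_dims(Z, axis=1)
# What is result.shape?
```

(6, 1)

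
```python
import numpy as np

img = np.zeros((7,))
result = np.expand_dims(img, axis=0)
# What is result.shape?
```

(1, 7)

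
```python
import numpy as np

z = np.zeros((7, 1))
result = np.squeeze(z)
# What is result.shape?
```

(7,)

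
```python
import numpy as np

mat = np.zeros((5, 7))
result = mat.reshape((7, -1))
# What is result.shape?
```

(7, 5)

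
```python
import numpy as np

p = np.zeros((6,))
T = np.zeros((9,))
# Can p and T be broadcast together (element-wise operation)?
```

No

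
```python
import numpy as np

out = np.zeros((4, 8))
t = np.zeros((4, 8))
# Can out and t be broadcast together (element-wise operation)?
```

Yes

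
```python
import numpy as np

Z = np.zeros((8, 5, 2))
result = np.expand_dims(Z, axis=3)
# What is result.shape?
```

(8, 5, 2, 1)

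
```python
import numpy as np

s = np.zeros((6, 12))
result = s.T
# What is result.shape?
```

(12, 6)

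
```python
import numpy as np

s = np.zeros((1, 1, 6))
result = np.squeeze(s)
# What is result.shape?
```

(6,)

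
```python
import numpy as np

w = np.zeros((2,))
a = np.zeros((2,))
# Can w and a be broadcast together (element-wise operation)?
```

Yes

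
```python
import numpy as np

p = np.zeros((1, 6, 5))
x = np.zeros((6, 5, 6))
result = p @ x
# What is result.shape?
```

(6, 6, 6)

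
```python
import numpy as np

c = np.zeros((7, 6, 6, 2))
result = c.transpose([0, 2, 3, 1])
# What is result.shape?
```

(7, 6, 2, 6)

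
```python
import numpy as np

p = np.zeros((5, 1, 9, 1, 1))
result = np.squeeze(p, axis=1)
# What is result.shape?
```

(5, 9, 1, 1)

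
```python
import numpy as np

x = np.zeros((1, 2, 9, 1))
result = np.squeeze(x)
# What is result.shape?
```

(2, 9)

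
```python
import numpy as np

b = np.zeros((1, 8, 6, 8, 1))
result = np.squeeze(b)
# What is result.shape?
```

(8, 6, 8)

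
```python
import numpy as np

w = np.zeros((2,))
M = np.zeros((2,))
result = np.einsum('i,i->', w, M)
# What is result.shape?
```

()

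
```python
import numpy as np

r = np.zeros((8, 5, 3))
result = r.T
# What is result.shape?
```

(3, 5, 8)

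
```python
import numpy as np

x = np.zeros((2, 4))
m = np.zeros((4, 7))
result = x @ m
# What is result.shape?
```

(2, 7)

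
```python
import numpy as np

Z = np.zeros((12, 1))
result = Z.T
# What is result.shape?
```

(1, 12)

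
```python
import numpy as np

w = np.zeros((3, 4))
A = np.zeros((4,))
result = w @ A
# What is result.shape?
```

(3,)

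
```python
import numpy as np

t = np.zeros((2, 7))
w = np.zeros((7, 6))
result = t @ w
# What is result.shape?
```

(2, 6)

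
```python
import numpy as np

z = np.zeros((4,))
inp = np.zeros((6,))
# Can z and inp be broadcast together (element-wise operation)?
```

No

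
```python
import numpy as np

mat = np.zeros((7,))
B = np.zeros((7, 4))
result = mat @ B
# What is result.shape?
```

(4,)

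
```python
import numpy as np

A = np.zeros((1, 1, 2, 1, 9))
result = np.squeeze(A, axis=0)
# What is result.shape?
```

(1, 2, 1, 9)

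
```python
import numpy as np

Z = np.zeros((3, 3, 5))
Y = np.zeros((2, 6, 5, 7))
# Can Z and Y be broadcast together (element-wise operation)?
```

No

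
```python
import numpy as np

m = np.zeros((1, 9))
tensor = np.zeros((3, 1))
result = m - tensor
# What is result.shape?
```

(3, 9)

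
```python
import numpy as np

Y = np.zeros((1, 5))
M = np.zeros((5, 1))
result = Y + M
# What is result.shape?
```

(5, 5)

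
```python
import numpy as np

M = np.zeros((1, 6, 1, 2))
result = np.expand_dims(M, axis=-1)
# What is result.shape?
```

(1, 6, 1, 2, 1)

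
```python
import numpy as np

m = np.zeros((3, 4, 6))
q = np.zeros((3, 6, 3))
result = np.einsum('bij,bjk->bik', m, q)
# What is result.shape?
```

(3, 4, 3)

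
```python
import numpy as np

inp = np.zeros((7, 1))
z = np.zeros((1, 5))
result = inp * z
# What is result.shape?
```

(7, 5)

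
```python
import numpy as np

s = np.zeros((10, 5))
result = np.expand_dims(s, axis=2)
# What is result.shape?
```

(10, 5, 1)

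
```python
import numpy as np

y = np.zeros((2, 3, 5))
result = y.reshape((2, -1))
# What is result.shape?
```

(2, 15)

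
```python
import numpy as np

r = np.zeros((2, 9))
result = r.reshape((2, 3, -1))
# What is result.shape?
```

(2, 3, 3)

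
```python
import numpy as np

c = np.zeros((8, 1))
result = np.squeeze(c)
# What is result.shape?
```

(8,)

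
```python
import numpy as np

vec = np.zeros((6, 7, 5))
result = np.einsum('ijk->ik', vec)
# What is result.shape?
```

(6, 5)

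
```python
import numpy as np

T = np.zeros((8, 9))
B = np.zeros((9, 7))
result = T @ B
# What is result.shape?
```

(8, 7)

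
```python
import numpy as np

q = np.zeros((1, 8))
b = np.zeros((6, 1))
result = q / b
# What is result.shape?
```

(6, 8)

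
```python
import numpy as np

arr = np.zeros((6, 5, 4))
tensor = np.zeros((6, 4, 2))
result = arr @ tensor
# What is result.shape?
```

(6, 5, 2)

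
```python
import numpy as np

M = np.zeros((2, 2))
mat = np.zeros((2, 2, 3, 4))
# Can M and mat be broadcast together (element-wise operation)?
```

No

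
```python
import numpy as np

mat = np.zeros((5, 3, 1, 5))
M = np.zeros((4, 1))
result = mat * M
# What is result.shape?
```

(5, 3, 4, 5)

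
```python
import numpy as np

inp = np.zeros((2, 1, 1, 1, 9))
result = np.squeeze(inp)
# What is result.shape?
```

(2, 9)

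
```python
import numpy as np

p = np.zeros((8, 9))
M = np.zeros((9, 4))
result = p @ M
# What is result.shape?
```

(8, 4)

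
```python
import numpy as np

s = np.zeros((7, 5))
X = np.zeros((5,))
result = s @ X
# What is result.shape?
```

(7,)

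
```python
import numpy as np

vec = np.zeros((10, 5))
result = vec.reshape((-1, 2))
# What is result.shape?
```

(25, 2)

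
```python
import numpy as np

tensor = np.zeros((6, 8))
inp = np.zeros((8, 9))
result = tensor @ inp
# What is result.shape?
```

(6, 9)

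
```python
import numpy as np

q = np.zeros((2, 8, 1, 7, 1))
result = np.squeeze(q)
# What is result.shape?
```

(2, 8, 7)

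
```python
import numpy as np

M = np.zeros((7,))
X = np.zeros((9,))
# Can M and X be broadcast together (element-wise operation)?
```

No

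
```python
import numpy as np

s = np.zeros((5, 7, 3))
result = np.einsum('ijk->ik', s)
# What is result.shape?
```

(5, 3)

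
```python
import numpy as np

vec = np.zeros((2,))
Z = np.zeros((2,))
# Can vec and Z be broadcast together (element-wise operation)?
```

Yes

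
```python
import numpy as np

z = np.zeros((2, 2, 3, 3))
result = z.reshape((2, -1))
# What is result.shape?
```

(2, 18)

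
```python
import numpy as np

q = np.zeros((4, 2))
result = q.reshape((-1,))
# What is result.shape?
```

(8,)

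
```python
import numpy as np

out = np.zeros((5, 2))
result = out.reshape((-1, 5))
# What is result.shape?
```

(2, 5)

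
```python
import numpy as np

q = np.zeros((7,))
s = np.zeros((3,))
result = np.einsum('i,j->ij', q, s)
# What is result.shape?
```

(7, 3)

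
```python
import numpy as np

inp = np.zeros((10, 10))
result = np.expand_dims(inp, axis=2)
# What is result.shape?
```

(10, 10, 1)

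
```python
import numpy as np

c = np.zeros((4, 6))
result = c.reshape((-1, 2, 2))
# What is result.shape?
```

(6, 2, 2)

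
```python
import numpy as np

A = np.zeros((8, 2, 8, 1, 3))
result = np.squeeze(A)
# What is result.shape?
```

(8, 2, 8, 3)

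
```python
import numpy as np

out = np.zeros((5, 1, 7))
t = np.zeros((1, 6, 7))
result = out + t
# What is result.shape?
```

(5, 6, 7)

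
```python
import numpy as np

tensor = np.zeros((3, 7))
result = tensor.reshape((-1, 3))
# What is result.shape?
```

(7, 3)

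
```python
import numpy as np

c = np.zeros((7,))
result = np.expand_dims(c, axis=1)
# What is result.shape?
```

(7, 1)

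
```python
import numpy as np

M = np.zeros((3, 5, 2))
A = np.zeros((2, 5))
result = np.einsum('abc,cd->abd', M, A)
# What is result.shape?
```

(3, 5, 5)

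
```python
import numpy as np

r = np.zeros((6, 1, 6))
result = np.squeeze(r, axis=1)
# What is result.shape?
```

(6, 6)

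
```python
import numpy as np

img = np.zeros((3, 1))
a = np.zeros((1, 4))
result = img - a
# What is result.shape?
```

(3, 4)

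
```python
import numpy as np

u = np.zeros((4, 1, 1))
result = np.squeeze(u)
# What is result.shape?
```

(4,)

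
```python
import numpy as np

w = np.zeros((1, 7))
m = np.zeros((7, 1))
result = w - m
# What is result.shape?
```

(7, 7)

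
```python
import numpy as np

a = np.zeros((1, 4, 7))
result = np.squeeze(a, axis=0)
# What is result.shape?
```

(4, 7)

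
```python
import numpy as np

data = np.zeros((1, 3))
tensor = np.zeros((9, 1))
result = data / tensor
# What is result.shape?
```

(9, 3)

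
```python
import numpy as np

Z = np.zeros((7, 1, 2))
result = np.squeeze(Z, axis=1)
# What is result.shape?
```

(7, 2)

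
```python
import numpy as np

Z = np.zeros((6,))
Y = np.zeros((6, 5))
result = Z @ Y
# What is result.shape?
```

(5,)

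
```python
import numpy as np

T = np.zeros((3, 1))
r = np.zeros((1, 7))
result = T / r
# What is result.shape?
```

(3, 7)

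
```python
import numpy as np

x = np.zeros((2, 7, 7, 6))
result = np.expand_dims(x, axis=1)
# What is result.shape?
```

(2, 1, 7, 7, 6)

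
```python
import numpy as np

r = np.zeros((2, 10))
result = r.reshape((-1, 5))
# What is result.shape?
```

(4, 5)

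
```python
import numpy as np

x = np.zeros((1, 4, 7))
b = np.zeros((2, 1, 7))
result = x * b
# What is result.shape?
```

(2, 4, 7)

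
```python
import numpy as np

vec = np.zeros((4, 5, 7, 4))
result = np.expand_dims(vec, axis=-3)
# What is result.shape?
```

(4, 5, 1, 7, 4)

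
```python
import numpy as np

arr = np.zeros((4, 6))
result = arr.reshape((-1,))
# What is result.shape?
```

(24,)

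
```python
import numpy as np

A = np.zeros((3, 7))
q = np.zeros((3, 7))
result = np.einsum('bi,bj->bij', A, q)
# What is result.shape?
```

(3, 7, 7)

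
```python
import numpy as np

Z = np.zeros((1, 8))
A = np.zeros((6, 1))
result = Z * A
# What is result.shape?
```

(6, 8)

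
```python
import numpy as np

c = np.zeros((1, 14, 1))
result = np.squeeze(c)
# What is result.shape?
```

(14,)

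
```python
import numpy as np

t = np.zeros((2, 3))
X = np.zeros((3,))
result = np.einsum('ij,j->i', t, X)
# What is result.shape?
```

(2,)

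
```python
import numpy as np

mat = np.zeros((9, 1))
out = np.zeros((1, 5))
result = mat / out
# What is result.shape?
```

(9, 5)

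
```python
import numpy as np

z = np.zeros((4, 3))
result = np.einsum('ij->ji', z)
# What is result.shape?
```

(3, 4)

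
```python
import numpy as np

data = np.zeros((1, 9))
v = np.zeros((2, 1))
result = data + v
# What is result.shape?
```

(2, 9)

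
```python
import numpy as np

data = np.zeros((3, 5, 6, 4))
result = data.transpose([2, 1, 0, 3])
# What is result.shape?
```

(6, 5, 3, 4)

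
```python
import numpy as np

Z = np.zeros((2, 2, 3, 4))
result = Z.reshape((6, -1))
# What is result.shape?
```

(6, 8)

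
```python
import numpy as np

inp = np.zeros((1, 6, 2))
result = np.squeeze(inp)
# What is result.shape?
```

(6, 2)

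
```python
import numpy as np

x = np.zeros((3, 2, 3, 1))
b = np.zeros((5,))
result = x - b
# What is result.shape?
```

(3, 2, 3, 5)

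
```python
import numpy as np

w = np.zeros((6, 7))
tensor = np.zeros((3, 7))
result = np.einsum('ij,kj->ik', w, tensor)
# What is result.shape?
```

(6, 3)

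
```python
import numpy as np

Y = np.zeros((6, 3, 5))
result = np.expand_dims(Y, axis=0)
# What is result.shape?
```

(1, 6, 3, 5)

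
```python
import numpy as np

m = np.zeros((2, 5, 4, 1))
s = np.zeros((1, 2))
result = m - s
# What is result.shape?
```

(2, 5, 4, 2)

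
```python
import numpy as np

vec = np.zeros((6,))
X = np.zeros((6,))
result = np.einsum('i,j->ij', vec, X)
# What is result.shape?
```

(6, 6)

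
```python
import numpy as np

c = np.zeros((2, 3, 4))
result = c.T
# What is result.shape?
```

(4, 3, 2)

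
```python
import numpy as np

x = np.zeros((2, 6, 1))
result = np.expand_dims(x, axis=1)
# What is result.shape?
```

(2, 1, 6, 1)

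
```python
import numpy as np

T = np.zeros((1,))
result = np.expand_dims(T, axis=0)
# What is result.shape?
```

(1, 1)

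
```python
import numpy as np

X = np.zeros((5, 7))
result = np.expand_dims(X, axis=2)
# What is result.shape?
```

(5, 7, 1)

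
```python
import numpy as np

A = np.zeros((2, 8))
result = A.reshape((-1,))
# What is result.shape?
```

(16,)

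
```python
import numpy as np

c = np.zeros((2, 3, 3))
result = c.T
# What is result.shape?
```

(3, 3, 2)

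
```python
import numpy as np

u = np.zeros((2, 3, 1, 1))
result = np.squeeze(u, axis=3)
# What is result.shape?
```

(2, 3, 1)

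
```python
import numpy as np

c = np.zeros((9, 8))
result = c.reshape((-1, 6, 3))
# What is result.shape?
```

(4, 6, 3)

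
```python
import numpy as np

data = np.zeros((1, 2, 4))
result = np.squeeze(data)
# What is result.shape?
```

(2, 4)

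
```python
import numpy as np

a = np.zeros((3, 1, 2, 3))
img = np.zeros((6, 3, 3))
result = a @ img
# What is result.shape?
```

(3, 6, 2, 3)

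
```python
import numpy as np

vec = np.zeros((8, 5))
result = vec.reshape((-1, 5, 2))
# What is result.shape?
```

(4, 5, 2)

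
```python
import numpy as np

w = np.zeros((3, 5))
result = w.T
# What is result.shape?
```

(5, 3)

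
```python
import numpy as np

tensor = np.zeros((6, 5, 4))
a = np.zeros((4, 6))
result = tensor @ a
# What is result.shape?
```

(6, 5, 6)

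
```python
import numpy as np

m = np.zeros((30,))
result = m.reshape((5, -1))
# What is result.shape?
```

(5, 6)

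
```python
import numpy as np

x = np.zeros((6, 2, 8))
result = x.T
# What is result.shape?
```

(8, 2, 6)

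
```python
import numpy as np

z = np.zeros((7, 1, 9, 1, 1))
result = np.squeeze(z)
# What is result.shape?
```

(7, 9)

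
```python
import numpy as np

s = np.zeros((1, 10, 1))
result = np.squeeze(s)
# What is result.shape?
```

(10,)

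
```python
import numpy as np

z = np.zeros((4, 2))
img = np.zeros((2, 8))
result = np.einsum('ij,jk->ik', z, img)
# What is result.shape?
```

(4, 8)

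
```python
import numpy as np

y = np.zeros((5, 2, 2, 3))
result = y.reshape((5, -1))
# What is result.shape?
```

(5, 12)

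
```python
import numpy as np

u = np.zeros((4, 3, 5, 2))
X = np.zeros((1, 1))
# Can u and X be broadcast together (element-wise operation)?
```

Yes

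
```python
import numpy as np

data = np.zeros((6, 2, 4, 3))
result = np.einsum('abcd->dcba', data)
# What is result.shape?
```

(3, 4, 2, 6)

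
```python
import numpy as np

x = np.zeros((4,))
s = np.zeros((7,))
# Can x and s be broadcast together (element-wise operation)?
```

No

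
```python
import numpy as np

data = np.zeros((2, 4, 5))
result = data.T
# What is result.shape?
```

(5, 4, 2)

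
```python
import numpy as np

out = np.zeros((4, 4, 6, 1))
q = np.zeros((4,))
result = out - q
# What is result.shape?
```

(4, 4, 6, 4)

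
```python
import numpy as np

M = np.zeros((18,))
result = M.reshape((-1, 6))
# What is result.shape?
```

(3, 6)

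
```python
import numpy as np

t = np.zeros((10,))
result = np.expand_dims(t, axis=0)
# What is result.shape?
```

(1, 10)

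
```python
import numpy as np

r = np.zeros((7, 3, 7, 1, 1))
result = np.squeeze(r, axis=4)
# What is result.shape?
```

(7, 3, 7, 1)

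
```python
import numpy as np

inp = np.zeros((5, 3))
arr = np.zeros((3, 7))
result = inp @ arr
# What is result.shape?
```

(5, 7)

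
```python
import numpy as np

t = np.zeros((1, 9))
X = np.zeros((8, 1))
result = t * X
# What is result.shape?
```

(8, 9)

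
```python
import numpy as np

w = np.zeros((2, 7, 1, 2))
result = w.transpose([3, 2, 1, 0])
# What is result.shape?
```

(2, 1, 7, 2)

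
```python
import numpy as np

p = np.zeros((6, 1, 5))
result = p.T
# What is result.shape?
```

(5, 1, 6)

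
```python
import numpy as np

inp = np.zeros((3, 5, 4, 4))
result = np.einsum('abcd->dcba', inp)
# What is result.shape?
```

(4, 4, 5, 3)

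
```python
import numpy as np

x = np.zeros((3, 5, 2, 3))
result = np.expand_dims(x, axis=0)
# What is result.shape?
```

(1, 3, 5, 2, 3)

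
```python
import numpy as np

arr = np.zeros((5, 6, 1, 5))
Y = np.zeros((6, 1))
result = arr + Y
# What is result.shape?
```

(5, 6, 6, 5)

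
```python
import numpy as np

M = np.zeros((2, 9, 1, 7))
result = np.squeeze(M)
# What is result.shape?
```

(2, 9, 7)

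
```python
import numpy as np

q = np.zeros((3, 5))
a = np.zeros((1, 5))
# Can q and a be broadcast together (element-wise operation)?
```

Yes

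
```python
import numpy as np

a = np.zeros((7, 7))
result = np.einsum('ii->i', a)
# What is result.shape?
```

(7,)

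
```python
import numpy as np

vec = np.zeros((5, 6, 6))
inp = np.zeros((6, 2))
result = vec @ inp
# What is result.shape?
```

(5, 6, 2)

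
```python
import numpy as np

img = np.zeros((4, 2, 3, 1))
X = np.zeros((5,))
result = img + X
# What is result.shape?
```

(4, 2, 3, 5)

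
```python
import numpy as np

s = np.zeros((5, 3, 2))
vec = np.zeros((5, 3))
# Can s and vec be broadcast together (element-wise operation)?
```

No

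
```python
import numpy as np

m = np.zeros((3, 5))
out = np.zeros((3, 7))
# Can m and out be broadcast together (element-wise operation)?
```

No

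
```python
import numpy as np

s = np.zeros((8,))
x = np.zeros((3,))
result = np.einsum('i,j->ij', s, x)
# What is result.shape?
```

(8, 3)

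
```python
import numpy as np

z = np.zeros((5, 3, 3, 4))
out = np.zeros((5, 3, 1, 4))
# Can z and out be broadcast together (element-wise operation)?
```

Yes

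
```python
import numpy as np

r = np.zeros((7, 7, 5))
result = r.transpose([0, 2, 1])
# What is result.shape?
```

(7, 5, 7)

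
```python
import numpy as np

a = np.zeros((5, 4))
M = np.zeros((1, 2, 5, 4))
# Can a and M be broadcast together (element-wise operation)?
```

Yes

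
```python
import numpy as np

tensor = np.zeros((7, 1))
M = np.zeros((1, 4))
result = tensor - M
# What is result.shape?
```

(7, 4)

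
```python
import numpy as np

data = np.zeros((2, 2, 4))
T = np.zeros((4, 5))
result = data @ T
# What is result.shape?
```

(2, 2, 5)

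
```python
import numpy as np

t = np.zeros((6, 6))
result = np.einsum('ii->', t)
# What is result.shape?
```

()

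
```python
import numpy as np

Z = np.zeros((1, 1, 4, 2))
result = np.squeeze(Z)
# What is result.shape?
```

(4, 2)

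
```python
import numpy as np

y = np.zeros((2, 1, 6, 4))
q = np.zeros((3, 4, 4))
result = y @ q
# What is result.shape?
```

(2, 3, 6, 4)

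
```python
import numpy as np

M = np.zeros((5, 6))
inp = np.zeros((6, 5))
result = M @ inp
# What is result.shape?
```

(5, 5)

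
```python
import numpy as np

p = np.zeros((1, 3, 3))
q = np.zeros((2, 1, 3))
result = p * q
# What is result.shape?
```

(2, 3, 3)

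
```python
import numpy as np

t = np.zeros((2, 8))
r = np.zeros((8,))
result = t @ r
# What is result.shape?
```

(2,)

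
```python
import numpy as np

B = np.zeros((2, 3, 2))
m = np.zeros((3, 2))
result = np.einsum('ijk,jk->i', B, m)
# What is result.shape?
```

(2,)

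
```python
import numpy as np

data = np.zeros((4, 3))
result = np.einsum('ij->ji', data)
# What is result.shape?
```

(3, 4)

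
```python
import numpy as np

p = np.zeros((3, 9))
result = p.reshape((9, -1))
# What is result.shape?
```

(9, 3)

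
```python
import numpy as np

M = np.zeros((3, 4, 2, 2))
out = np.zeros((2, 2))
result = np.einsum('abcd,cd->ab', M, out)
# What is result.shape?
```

(3, 4)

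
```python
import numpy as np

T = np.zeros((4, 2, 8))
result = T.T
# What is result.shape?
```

(8, 2, 4)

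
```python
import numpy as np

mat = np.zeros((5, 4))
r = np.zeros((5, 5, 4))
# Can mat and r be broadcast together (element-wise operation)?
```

Yes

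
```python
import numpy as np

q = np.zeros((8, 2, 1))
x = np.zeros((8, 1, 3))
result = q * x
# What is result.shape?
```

(8, 2, 3)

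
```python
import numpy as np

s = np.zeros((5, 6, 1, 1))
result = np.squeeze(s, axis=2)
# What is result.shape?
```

(5, 6, 1)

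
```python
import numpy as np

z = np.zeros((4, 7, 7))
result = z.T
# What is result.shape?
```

(7, 7, 4)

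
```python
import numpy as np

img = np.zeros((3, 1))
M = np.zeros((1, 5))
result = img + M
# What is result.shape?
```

(3, 5)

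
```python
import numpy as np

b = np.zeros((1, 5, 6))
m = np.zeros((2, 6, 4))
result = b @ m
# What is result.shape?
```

(2, 5, 4)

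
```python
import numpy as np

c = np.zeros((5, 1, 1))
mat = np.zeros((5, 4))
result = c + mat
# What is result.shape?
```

(5, 5, 4)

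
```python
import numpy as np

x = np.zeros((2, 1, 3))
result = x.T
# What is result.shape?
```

(3, 1, 2)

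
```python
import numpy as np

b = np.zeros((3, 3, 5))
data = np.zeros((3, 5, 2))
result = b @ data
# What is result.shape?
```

(3, 3, 2)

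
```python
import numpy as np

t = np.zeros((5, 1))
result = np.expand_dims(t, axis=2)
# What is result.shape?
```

(5, 1, 1)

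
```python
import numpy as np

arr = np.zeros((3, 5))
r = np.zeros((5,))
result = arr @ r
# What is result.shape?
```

(3,)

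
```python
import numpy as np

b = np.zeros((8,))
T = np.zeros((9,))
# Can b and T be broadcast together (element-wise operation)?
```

No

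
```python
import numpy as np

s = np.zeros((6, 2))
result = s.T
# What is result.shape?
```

(2, 6)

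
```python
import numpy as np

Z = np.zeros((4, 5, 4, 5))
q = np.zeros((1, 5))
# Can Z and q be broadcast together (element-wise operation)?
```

Yes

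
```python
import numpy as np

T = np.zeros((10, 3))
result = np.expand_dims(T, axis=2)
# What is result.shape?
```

(10, 3, 1)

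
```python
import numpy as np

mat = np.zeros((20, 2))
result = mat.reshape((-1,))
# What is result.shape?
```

(40,)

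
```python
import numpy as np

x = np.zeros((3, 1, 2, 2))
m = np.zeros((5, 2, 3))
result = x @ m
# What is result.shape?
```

(3, 5, 2, 3)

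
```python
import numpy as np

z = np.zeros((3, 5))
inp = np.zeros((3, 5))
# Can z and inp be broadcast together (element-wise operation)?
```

Yes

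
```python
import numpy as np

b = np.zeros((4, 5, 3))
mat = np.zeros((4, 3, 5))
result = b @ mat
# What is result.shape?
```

(4, 5, 5)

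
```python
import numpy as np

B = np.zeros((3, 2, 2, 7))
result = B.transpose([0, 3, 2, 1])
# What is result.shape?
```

(3, 7, 2, 2)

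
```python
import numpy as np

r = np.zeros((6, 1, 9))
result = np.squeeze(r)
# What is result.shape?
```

(6, 9)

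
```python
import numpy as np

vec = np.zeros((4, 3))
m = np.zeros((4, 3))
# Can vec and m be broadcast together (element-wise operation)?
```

Yes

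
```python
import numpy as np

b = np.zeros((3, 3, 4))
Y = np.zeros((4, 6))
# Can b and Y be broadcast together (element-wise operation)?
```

No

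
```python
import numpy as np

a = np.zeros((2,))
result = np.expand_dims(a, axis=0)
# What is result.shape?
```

(1, 2)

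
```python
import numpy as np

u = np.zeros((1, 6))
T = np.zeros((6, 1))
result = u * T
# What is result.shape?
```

(6, 6)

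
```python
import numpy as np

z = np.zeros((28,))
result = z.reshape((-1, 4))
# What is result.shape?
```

(7, 4)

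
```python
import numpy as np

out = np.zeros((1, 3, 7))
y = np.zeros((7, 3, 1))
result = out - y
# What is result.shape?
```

(7, 3, 7)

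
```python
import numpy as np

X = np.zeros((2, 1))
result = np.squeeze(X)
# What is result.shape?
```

(2,)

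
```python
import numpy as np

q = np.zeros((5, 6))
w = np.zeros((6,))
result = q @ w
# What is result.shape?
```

(5,)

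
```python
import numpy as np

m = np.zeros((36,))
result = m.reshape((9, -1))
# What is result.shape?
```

(9, 4)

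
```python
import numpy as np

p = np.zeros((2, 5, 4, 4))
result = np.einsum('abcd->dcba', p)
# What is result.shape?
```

(4, 4, 5, 2)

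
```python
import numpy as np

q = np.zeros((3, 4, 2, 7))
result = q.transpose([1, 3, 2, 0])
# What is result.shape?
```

(4, 7, 2, 3)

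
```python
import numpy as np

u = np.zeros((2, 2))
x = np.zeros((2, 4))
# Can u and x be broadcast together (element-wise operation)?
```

No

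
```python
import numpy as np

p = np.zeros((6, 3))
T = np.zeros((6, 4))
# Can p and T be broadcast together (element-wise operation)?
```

No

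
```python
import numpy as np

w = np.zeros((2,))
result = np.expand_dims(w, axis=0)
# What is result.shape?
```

(1, 2)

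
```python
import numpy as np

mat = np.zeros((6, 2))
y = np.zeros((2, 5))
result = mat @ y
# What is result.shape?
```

(6, 5)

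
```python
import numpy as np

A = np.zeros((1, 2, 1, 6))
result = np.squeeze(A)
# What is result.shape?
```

(2, 6)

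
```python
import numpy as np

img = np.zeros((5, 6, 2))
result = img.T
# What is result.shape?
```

(2, 6, 5)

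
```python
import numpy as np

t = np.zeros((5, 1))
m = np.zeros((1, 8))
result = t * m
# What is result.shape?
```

(5, 8)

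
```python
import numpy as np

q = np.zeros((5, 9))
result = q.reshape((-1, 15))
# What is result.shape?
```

(3, 15)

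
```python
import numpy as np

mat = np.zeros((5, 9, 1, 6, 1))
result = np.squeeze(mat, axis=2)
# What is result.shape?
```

(5, 9, 6, 1)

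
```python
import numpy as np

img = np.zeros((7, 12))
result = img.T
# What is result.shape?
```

(12, 7)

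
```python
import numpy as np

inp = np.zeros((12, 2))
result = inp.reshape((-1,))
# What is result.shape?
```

(24,)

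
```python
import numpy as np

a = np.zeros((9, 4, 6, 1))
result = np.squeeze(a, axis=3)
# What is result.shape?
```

(9, 4, 6)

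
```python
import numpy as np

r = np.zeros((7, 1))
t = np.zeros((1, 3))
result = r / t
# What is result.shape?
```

(7, 3)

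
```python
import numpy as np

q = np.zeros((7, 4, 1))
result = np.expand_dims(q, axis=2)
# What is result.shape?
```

(7, 4, 1, 1)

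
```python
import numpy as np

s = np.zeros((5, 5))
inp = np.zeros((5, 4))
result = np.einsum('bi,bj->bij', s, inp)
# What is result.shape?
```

(5, 5, 4)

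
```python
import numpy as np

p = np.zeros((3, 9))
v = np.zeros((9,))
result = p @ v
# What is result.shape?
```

(3,)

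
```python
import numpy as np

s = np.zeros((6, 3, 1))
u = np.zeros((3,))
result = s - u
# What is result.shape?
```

(6, 3, 3)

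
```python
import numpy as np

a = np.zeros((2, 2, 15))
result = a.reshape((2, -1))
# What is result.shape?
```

(2, 30)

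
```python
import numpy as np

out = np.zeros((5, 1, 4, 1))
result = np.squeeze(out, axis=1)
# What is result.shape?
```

(5, 4, 1)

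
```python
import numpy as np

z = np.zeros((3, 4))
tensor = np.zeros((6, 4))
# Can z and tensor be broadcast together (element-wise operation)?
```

No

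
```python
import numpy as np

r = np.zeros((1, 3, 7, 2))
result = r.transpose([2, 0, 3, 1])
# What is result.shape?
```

(7, 1, 2, 3)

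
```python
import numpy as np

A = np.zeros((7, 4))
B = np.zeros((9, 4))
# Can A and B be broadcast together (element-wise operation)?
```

No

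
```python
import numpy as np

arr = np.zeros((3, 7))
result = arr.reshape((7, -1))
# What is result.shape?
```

(7, 3)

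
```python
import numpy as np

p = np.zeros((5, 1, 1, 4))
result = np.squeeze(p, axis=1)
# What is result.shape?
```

(5, 1, 4)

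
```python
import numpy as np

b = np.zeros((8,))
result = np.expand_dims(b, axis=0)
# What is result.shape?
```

(1, 8)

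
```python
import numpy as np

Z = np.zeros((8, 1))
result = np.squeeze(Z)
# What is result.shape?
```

(8,)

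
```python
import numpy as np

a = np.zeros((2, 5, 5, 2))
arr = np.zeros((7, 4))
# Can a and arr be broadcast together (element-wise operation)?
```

No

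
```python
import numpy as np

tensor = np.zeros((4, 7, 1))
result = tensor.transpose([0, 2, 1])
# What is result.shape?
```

(4, 1, 7)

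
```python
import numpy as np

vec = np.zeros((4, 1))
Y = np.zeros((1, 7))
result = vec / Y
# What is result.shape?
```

(4, 7)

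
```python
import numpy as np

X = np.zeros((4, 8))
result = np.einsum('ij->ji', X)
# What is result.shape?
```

(8, 4)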